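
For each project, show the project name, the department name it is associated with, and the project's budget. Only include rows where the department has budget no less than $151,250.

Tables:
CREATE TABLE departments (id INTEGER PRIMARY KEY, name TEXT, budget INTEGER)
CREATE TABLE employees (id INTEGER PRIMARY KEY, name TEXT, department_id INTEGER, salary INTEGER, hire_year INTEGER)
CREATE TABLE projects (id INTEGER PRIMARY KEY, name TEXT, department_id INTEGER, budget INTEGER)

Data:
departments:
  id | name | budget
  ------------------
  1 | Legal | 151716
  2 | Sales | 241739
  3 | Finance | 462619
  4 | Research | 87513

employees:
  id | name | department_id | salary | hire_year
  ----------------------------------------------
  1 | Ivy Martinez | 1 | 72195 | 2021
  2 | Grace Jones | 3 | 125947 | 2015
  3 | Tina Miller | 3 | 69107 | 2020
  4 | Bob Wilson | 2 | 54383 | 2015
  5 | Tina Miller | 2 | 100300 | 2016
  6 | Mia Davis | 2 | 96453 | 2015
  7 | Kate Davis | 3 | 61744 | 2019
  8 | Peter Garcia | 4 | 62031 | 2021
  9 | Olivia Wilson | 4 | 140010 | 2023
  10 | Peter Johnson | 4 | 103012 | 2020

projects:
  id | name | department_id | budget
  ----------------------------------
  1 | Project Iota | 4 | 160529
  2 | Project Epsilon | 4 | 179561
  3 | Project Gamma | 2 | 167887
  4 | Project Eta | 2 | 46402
SELECT c.name, p.name AS department, c.budget FROM projects c JOIN departments p ON c.department_id = p.id WHERE p.budget >= 151250

Execution result:
name | department | budget
Project Gamma | Sales | 167887
Project Eta | Sales | 46402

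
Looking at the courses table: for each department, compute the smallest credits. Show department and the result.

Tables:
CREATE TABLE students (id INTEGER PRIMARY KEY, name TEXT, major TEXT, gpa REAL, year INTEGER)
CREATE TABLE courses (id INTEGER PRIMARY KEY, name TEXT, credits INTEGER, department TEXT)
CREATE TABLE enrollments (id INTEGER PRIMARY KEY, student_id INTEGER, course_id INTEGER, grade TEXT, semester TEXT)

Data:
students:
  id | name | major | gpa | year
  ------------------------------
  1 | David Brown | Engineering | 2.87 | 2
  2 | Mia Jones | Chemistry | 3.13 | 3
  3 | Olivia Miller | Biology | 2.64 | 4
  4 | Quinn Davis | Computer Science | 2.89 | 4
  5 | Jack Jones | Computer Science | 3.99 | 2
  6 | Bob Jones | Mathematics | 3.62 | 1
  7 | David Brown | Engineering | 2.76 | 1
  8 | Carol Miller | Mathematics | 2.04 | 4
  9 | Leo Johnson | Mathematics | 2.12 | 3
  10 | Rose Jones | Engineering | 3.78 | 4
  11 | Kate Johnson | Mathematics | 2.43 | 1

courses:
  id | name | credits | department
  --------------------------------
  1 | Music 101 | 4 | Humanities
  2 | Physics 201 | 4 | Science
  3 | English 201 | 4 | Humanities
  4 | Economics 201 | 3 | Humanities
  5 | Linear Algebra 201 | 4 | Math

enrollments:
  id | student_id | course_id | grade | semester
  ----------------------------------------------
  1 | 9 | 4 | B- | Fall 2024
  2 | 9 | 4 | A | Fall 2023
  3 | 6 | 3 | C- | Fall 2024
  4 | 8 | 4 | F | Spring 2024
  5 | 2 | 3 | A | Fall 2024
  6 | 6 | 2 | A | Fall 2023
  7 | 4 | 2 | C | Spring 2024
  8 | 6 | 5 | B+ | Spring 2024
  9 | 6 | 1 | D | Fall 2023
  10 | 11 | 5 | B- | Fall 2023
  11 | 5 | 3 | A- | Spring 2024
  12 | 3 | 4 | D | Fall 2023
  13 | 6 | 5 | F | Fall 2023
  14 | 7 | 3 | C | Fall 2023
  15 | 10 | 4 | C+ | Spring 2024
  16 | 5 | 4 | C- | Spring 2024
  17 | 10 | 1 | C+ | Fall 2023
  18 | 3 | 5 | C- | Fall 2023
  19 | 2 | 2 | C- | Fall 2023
SELECT department, MIN(credits) AS min_credits FROM courses GROUP BY department

Execution result:
department | min_credits
Humanities | 3
Math | 4
Science | 4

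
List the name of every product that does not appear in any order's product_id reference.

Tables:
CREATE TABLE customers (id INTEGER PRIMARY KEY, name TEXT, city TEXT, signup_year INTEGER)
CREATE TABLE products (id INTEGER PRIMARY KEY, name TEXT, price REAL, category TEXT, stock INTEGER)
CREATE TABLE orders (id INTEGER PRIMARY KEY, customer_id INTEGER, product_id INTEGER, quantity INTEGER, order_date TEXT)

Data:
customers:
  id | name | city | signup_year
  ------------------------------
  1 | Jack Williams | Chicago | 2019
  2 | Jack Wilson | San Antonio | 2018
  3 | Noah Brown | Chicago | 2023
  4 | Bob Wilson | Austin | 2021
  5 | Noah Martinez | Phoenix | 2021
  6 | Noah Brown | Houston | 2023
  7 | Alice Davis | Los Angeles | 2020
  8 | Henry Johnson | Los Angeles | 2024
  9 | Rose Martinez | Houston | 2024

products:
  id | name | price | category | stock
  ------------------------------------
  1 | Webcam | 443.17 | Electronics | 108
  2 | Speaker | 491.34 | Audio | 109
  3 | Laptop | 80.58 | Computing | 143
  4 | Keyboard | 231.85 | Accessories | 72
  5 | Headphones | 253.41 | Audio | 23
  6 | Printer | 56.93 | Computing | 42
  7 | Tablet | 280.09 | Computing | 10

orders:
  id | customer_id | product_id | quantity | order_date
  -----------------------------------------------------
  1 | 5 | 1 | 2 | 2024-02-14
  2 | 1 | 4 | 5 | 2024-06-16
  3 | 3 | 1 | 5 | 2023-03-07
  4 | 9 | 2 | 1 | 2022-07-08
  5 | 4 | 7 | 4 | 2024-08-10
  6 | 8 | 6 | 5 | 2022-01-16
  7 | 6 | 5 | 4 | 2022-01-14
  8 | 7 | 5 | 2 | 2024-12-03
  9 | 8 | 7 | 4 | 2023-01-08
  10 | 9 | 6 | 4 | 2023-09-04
SELECT p.name FROM products p LEFT JOIN orders c ON c.product_id = p.id WHERE c.id IS NULL

Execution result:
Laptop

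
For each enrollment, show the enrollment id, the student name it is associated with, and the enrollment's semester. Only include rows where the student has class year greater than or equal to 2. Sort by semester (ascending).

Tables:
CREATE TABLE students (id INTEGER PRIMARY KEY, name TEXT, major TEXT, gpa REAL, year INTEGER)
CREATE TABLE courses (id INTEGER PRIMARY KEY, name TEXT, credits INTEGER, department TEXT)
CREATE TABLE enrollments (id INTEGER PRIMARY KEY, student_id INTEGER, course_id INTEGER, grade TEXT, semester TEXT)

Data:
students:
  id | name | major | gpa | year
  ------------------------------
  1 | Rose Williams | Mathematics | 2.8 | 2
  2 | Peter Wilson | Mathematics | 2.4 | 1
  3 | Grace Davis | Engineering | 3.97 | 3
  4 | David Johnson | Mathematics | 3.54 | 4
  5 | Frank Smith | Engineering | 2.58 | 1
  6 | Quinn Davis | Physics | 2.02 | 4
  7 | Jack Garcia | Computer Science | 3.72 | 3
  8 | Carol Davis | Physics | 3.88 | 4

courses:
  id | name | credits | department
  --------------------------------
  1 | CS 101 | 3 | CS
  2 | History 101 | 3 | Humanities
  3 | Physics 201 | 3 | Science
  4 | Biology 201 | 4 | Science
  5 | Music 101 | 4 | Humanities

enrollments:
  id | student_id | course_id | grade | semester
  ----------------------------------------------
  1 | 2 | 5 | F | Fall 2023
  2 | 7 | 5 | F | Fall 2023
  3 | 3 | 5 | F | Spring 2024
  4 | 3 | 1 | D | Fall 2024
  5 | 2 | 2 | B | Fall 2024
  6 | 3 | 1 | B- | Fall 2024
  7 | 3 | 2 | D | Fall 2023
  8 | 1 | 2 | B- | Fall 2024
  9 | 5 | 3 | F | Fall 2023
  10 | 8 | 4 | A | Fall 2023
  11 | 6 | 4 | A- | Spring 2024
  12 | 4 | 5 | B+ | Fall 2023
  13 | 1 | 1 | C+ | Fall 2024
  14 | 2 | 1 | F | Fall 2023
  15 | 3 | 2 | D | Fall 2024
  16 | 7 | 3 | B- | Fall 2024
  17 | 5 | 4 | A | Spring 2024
SELECT c.id, p.name AS student, c.semester FROM enrollments c JOIN students p ON c.student_id = p.id WHERE p.year >= 2 ORDER BY c.semester ASC

Execution result:
id | student | semester
2 | Jack Garcia | Fall 2023
7 | Grace Davis | Fall 2023
10 | Carol Davis | Fall 2023
12 | David Johnson | Fall 2023
4 | Grace Davis | Fall 2024
6 | Grace Davis | Fall 2024
8 | Rose Williams | Fall 2024
13 | Rose Williams | Fall 2024
15 | Grace Davis | Fall 2024
16 | Jack Garcia | Fall 2024
3 | Grace Davis | Spring 2024
11 | Quinn Davis | Spring 2024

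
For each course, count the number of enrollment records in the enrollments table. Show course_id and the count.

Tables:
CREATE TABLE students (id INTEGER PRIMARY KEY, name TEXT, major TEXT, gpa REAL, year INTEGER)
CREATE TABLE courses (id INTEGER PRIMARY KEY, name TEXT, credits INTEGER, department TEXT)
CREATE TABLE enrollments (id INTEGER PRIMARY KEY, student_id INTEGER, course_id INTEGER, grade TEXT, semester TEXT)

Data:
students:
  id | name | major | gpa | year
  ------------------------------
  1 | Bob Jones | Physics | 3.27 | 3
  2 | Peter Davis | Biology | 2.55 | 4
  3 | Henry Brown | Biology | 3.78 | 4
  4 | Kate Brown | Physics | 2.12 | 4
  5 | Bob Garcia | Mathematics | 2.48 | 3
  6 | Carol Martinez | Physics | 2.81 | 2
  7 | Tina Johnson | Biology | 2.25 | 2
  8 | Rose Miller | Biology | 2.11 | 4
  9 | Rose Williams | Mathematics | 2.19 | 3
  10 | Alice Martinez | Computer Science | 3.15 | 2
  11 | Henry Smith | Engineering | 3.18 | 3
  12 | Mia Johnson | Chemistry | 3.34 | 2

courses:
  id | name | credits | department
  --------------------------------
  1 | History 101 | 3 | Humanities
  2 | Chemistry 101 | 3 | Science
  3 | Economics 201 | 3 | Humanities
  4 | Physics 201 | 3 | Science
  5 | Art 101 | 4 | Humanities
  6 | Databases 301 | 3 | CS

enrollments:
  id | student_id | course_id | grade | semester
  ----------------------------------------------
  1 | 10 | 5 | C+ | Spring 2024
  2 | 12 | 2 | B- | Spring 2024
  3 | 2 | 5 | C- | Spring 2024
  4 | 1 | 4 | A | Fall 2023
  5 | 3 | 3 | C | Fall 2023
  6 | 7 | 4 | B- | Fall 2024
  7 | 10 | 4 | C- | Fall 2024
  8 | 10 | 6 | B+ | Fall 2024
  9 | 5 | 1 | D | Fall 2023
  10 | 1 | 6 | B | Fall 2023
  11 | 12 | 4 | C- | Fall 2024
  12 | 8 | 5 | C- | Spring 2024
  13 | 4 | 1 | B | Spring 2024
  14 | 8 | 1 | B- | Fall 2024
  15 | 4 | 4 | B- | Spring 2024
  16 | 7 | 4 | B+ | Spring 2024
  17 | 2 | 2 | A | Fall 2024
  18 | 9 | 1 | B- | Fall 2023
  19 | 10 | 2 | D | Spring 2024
SELECT course_id, COUNT(*) AS enrollment_count FROM enrollments GROUP BY course_id

Execution result:
course_id | enrollment_count
1 | 4
2 | 3
3 | 1
4 | 6
5 | 3
6 | 2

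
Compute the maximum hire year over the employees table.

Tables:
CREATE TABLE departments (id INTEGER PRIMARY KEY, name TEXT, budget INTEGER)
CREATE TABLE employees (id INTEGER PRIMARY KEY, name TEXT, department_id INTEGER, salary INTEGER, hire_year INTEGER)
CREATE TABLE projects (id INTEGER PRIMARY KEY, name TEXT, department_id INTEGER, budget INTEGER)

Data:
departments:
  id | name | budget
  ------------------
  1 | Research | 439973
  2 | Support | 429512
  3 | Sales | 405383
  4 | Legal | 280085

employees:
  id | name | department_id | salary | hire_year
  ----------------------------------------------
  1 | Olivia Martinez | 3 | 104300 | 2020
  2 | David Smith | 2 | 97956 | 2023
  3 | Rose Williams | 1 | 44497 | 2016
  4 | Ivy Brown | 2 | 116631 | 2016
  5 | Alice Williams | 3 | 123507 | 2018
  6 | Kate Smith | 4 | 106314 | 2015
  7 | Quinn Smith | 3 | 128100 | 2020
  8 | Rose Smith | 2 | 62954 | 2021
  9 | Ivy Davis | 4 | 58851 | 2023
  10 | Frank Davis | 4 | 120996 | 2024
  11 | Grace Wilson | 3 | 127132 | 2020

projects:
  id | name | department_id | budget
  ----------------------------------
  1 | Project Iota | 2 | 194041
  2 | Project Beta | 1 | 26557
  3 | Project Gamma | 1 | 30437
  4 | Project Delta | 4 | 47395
SELECT MAX(hire_year) FROM employees

Execution result:
2024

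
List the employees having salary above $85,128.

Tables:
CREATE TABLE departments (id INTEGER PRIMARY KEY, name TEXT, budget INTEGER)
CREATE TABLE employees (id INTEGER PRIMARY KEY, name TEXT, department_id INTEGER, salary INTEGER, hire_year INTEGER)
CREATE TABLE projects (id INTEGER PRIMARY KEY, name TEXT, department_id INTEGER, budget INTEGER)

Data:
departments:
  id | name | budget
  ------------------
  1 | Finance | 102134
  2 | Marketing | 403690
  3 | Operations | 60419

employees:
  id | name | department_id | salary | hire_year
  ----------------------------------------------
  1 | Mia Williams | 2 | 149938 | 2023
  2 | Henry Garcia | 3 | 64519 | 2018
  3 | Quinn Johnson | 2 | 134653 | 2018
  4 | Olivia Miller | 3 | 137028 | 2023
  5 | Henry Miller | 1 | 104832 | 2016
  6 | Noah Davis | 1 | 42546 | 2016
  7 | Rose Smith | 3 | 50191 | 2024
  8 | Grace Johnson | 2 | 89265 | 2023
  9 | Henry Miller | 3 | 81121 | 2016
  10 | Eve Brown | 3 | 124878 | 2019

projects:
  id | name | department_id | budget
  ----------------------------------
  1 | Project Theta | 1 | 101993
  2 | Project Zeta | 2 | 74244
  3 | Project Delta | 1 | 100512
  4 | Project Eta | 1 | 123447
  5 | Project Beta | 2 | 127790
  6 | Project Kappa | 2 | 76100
SELECT name, salary FROM employees WHERE salary > 85128

Execution result:
name | salary
Mia Williams | 149938
Quinn Johnson | 134653
Olivia Miller | 137028
Henry Miller | 104832
Grace Johnson | 89265
Eve Brown | 124878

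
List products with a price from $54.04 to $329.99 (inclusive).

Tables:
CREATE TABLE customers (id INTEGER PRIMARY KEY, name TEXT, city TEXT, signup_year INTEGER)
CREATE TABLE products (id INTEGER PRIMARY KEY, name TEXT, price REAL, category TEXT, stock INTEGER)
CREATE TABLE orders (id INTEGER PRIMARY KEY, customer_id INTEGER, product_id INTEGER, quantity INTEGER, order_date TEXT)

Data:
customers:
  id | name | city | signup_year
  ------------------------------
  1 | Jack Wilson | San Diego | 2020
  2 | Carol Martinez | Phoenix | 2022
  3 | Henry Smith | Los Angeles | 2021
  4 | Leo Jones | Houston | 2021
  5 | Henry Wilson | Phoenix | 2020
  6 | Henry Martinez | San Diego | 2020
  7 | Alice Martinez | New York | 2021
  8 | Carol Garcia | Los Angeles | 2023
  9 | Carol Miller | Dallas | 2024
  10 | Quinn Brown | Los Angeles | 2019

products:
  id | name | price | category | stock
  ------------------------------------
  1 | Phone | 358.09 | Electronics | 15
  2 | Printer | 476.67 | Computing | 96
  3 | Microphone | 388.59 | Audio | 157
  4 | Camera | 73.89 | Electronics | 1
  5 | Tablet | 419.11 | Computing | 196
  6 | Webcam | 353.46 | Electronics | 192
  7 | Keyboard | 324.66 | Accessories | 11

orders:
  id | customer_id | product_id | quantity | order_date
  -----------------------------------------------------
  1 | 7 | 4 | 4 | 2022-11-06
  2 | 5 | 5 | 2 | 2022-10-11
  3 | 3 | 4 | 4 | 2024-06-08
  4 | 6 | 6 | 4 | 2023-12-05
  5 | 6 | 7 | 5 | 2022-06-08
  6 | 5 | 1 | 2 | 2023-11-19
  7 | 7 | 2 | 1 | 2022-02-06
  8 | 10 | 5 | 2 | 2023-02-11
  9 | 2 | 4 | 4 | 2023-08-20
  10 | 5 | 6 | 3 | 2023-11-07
SELECT name, price FROM products WHERE price BETWEEN 54.04 AND 329.99

Execution result:
name | price
Camera | 73.89
Keyboard | 324.66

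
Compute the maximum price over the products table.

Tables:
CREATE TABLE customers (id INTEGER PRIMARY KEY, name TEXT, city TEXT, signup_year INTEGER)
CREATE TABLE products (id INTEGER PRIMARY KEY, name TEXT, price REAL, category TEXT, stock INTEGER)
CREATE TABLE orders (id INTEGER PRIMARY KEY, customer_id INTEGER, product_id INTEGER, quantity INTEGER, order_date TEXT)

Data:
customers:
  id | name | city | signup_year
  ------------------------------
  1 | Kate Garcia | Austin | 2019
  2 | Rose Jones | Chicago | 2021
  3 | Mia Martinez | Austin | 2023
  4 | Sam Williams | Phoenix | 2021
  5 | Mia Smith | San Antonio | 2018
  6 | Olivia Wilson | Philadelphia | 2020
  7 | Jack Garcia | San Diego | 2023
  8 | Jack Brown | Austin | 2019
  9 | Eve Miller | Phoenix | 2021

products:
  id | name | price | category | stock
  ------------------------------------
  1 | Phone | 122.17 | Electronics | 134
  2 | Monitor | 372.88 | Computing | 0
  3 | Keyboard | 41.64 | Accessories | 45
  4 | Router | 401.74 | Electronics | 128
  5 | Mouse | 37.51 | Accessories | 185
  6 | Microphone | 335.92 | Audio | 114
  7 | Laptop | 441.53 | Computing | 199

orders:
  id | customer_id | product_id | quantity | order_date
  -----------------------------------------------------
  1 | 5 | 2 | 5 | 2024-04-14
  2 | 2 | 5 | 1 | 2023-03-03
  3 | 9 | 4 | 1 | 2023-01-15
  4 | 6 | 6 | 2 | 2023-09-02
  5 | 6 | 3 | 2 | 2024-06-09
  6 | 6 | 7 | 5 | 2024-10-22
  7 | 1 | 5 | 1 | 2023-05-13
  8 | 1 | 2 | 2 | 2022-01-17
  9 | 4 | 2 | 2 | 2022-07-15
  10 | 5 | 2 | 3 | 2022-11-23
SELECT MAX(price) FROM products

Execution result:
441.53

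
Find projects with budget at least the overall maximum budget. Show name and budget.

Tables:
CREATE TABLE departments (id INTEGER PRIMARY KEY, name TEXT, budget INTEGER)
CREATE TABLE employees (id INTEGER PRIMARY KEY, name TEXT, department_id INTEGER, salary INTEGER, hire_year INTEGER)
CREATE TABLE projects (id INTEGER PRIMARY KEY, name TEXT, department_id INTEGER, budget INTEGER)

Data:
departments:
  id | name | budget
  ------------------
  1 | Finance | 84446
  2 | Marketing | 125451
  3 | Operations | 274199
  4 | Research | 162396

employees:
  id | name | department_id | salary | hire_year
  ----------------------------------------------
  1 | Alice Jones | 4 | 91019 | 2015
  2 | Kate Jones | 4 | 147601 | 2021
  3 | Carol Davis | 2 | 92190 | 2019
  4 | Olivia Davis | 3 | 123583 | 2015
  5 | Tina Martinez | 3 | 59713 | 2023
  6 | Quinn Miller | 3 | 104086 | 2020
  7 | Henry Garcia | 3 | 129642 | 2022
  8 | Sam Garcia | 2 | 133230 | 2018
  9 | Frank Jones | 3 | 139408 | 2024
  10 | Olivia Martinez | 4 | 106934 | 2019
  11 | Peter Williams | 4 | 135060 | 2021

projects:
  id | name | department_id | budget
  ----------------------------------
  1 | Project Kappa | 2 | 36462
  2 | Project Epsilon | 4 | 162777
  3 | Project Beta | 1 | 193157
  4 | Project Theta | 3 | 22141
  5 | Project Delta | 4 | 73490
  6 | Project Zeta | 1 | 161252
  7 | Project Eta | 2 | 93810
SELECT name, budget FROM projects WHERE budget >= (SELECT MAX(budget) FROM projects)

Execution result:
name | budget
Project Beta | 193157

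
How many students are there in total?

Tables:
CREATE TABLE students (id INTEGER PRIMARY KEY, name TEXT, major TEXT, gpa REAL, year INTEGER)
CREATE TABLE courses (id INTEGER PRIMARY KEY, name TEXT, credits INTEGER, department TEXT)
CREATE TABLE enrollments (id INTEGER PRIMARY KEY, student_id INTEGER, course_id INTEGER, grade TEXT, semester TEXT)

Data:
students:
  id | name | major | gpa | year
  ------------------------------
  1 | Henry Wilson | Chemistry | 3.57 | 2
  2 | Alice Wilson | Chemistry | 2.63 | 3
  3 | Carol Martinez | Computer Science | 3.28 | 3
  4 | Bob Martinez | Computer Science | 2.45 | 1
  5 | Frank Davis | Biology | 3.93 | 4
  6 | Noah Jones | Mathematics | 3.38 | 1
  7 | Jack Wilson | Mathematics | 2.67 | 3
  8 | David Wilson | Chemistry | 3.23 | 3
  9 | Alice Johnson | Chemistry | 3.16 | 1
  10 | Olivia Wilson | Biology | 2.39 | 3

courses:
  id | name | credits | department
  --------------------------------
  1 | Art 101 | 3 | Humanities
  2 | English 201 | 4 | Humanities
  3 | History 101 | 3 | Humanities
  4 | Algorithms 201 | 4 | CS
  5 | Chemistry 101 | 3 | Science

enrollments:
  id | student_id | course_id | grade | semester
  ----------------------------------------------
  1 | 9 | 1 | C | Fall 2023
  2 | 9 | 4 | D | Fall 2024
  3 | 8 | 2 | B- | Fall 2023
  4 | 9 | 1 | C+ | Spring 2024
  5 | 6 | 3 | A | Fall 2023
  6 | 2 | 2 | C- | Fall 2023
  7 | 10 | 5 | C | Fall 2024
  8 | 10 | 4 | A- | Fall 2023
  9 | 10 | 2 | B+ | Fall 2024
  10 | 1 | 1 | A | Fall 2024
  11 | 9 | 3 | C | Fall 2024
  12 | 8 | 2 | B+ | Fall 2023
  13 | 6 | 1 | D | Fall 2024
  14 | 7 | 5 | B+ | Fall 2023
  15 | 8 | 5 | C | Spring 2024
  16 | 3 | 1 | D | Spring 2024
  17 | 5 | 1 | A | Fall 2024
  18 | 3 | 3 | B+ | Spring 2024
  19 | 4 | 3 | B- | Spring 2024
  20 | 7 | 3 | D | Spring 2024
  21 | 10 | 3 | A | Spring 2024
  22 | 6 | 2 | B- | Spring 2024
SELECT COUNT(*) FROM students

Execution result:
10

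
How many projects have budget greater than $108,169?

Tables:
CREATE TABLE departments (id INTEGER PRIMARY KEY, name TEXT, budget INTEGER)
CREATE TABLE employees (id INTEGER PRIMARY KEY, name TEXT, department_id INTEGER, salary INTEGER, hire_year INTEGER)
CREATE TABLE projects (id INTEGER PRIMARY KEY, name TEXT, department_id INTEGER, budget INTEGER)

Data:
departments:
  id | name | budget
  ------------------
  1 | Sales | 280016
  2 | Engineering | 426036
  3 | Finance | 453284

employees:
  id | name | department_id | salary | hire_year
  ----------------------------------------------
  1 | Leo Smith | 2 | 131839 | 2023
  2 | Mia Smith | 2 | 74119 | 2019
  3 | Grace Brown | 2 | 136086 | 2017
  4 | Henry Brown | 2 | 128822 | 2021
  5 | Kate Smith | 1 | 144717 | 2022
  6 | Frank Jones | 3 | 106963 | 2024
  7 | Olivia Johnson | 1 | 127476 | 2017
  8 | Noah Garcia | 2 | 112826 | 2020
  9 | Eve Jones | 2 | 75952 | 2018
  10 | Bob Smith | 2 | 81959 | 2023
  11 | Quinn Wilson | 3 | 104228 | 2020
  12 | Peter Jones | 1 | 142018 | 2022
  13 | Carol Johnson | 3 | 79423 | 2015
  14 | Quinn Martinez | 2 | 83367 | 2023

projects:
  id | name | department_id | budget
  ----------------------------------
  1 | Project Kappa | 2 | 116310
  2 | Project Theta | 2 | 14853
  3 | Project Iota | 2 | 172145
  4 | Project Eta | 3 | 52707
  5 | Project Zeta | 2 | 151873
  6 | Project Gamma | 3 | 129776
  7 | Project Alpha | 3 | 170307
SELECT COUNT(*) FROM projects WHERE budget > 108169

Execution result:
5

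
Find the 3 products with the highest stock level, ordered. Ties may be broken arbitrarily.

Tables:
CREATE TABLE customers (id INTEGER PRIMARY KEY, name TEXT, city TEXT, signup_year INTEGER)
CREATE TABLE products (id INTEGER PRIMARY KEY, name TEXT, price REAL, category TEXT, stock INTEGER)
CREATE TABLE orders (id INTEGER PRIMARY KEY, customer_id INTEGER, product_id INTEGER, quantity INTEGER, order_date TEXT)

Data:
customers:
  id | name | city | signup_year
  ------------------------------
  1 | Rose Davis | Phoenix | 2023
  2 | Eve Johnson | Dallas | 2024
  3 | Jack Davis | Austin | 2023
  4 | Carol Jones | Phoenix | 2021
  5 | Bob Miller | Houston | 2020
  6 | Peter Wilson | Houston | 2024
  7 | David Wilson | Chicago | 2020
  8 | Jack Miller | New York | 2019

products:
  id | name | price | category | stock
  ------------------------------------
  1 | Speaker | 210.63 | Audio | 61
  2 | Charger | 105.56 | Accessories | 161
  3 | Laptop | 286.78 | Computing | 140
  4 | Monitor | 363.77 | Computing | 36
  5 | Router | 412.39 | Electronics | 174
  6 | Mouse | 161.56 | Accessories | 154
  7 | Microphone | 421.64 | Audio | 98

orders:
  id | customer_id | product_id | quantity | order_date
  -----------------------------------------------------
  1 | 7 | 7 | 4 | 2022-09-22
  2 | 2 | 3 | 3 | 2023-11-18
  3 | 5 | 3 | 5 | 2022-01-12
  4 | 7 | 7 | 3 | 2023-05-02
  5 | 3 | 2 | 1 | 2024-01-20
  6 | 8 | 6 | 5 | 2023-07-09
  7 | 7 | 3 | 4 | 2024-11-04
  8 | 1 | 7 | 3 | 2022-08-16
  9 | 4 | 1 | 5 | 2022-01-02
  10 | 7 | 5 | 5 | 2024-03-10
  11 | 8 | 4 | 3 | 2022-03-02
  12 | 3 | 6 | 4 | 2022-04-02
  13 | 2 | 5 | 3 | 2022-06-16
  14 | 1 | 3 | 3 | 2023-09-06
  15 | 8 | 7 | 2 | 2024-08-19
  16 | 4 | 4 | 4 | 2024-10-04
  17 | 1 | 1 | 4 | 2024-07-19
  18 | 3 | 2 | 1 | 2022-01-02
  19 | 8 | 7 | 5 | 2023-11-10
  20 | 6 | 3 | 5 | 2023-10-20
SELECT name, stock FROM products ORDER BY stock DESC LIMIT 3

Execution result:
name | stock
Router | 174
Charger | 161
Mouse | 154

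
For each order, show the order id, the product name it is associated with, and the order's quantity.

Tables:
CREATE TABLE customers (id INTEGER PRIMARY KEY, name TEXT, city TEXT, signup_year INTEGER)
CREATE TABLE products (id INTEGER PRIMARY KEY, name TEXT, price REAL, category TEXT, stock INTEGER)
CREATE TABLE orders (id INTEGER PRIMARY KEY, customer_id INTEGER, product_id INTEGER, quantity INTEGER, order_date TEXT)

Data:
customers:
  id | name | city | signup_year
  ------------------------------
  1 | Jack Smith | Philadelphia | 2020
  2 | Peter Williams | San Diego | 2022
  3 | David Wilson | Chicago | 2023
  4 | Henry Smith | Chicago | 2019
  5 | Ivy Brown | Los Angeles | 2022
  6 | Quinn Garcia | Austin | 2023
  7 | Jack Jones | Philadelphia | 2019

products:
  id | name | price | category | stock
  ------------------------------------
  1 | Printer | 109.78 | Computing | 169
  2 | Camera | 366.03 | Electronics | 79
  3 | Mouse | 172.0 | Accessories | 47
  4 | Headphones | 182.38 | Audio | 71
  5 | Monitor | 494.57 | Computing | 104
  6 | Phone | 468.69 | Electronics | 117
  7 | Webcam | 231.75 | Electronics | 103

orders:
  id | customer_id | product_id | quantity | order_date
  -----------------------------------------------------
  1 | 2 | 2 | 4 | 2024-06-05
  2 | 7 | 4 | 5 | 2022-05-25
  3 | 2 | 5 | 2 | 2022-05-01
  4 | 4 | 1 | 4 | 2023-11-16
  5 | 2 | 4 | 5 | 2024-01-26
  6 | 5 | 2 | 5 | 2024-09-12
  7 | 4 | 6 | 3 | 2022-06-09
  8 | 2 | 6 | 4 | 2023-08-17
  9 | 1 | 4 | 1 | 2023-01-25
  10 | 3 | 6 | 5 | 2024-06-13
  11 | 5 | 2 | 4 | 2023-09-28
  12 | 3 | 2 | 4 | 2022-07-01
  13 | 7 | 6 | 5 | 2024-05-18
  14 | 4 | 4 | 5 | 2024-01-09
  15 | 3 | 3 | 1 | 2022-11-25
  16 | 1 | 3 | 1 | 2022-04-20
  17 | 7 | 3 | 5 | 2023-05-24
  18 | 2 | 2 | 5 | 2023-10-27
SELECT c.id, p.name AS product, c.quantity FROM orders c JOIN products p ON c.product_id = p.id

Execution result:
id | product | quantity
1 | Camera | 4
2 | Headphones | 5
3 | Monitor | 2
4 | Printer | 4
5 | Headphones | 5
6 | Camera | 5
7 | Phone | 3
8 | Phone | 4
9 | Headphones | 1
10 | Phone | 5
11 | Camera | 4
12 | Camera | 4
13 | Phone | 5
14 | Headphones | 5
15 | Mouse | 1
16 | Mouse | 1
17 | Mouse | 5
18 | Camera | 5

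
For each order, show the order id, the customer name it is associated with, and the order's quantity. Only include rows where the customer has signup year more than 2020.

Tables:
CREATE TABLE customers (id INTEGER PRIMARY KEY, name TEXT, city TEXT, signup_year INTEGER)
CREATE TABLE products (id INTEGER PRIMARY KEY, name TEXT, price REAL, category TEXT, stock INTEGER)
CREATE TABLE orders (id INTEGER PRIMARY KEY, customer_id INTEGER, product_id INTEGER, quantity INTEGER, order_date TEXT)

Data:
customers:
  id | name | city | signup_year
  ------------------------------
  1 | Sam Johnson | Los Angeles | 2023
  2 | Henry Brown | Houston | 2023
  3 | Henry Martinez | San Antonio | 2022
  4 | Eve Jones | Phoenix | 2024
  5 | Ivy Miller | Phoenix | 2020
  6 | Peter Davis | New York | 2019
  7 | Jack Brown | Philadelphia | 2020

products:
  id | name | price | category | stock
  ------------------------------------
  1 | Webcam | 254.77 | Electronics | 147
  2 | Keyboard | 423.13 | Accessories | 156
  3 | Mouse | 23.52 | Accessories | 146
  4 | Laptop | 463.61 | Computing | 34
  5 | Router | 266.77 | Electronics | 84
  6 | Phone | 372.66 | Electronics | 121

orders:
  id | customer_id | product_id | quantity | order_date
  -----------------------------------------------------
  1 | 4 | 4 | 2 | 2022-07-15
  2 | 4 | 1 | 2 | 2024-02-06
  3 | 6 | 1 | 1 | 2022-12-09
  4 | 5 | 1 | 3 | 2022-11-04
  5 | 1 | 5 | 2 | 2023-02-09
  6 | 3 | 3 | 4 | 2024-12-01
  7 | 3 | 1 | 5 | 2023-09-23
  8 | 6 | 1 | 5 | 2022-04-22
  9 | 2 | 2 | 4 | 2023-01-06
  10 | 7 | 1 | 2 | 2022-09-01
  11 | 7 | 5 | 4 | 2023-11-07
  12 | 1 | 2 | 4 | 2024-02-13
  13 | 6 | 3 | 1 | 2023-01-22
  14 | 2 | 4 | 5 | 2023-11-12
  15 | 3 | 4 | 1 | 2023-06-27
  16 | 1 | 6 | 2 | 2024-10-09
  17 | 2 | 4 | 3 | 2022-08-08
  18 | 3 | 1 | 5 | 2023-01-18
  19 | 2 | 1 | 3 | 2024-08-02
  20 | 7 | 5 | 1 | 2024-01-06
SELECT c.id, p.name AS customer, c.quantity FROM orders c JOIN customers p ON c.customer_id = p.id WHERE p.signup_year > 2020

Execution result:
id | customer | quantity
1 | Eve Jones | 2
2 | Eve Jones | 2
5 | Sam Johnson | 2
6 | Henry Martinez | 4
7 | Henry Martinez | 5
9 | Henry Brown | 4
12 | Sam Johnson | 4
14 | Henry Brown | 5
15 | Henry Martinez | 1
16 | Sam Johnson | 2
17 | Henry Brown | 3
18 | Henry Martinez | 5
19 | Henry Brown | 3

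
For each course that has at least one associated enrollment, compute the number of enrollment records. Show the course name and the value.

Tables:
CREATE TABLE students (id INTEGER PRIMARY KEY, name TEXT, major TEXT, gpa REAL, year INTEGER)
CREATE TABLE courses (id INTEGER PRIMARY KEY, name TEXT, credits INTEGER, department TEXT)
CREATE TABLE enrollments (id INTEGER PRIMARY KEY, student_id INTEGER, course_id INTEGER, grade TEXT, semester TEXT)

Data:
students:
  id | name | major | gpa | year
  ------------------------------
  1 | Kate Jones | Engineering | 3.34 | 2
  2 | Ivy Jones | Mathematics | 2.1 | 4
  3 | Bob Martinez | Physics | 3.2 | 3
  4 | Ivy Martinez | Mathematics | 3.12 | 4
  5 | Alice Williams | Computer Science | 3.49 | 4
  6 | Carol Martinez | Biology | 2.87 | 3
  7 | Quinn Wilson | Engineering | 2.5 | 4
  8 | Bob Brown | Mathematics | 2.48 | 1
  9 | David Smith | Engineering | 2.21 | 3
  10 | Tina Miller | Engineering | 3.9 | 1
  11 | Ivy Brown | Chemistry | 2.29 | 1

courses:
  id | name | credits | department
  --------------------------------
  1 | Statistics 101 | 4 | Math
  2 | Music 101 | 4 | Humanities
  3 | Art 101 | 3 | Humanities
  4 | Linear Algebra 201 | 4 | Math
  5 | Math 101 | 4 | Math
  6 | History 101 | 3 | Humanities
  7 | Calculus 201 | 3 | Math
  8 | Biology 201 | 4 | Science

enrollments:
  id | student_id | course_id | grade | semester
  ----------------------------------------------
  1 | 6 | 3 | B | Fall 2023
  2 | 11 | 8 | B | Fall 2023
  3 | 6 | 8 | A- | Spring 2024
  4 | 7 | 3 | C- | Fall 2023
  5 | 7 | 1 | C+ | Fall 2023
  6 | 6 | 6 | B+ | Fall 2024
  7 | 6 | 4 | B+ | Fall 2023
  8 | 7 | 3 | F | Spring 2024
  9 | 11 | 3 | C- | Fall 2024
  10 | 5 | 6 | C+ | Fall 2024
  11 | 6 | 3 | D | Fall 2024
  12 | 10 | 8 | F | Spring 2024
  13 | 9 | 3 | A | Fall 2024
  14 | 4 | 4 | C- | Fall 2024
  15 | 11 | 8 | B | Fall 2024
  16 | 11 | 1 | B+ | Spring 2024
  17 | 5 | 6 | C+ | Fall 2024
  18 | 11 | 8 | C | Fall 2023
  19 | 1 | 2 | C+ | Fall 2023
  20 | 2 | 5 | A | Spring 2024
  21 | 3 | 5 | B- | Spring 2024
SELECT p.name, COUNT(*) AS n FROM enrollments c JOIN courses p ON c.course_id = p.id GROUP BY p.id, p.name

Execution result:
name | n
Statistics 101 | 2
Music 101 | 1
Art 101 | 6
Linear Algebra 201 | 2
Math 101 | 2
History 101 | 3
Biology 201 | 5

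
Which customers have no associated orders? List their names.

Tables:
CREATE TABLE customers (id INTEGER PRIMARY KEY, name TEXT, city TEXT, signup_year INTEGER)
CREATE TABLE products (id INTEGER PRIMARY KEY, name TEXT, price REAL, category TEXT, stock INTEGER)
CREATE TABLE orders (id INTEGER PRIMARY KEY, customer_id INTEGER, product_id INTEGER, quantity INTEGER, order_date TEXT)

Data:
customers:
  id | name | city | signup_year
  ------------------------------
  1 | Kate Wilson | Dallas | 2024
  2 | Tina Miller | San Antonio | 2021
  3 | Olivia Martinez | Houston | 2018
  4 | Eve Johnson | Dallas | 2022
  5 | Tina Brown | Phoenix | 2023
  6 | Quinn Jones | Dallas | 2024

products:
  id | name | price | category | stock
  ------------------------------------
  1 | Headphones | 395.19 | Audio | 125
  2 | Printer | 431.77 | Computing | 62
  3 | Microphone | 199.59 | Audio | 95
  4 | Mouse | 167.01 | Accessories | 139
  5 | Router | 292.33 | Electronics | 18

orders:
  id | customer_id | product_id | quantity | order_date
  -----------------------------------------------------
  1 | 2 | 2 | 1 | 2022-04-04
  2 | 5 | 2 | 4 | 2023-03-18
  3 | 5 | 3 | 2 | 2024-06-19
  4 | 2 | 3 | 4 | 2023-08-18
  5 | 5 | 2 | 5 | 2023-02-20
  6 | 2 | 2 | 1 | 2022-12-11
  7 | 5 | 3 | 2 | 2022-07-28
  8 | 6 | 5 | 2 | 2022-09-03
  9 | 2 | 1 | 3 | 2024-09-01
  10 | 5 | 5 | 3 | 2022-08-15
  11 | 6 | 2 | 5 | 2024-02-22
SELECT p.name FROM customers p LEFT JOIN orders c ON c.customer_id = p.id WHERE c.id IS NULL

Execution result:
name
Kate Wilson
Olivia Martinez
Eve Johnson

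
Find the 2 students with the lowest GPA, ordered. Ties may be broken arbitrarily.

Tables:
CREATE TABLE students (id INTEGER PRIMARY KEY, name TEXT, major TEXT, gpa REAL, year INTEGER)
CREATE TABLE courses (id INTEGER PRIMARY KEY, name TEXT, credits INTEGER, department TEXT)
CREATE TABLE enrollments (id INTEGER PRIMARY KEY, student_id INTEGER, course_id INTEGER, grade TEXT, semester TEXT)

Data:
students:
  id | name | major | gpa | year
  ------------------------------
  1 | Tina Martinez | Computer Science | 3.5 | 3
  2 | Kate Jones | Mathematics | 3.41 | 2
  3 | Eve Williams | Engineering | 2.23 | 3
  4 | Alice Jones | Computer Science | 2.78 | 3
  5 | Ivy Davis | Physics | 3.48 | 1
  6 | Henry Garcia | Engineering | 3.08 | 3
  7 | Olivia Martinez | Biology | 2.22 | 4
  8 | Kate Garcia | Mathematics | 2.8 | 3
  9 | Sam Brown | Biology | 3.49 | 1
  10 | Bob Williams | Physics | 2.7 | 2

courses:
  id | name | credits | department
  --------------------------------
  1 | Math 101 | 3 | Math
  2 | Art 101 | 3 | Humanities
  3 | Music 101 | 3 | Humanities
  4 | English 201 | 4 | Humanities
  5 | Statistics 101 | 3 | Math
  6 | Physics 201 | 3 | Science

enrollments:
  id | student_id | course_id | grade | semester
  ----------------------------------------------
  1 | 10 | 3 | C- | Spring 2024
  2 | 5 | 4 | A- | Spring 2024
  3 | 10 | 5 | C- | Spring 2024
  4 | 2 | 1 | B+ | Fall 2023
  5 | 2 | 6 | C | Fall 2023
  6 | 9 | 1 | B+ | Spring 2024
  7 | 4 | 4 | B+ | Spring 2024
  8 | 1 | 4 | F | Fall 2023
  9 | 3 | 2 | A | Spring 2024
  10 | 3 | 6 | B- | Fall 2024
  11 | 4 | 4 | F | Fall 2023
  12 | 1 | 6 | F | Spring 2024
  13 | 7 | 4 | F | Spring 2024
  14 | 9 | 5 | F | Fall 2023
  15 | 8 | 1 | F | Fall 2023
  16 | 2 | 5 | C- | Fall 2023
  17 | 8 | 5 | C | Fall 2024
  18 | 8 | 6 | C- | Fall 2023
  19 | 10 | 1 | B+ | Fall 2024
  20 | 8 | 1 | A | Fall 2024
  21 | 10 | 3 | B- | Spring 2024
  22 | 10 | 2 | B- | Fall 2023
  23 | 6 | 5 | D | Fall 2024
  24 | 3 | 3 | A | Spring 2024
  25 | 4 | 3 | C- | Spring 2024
SELECT name, gpa FROM students ORDER BY gpa ASC LIMIT 2

Execution result:
name | gpa
Olivia Martinez | 2.22
Eve Williams | 2.23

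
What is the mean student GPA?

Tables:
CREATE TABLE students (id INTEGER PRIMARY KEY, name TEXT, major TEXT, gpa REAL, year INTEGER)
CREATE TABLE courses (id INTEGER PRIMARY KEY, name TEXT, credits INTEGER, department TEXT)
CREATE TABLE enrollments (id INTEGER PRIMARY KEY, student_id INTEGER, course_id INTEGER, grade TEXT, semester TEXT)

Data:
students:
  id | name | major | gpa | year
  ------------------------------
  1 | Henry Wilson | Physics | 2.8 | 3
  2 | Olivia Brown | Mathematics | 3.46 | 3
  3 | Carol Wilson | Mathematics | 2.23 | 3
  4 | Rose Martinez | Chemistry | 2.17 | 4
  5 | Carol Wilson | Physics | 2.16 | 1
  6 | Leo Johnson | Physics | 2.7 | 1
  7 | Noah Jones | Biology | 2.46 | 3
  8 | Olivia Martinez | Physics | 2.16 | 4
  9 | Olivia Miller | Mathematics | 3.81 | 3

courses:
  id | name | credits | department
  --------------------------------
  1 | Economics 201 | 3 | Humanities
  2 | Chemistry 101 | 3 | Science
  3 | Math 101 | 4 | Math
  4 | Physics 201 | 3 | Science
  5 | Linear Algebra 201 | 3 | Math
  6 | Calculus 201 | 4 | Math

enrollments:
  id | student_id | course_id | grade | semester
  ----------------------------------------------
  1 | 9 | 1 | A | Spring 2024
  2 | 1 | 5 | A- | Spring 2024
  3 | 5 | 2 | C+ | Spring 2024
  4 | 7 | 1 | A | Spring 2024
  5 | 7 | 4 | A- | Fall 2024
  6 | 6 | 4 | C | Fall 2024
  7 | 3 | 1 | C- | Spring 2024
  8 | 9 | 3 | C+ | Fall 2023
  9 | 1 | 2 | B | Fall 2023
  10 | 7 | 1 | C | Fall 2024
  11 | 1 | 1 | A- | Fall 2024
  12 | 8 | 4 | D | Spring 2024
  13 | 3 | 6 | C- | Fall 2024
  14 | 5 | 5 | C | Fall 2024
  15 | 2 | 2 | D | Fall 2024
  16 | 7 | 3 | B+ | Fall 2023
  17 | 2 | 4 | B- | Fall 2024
SELECT AVG(gpa) FROM students

Execution result:
2.66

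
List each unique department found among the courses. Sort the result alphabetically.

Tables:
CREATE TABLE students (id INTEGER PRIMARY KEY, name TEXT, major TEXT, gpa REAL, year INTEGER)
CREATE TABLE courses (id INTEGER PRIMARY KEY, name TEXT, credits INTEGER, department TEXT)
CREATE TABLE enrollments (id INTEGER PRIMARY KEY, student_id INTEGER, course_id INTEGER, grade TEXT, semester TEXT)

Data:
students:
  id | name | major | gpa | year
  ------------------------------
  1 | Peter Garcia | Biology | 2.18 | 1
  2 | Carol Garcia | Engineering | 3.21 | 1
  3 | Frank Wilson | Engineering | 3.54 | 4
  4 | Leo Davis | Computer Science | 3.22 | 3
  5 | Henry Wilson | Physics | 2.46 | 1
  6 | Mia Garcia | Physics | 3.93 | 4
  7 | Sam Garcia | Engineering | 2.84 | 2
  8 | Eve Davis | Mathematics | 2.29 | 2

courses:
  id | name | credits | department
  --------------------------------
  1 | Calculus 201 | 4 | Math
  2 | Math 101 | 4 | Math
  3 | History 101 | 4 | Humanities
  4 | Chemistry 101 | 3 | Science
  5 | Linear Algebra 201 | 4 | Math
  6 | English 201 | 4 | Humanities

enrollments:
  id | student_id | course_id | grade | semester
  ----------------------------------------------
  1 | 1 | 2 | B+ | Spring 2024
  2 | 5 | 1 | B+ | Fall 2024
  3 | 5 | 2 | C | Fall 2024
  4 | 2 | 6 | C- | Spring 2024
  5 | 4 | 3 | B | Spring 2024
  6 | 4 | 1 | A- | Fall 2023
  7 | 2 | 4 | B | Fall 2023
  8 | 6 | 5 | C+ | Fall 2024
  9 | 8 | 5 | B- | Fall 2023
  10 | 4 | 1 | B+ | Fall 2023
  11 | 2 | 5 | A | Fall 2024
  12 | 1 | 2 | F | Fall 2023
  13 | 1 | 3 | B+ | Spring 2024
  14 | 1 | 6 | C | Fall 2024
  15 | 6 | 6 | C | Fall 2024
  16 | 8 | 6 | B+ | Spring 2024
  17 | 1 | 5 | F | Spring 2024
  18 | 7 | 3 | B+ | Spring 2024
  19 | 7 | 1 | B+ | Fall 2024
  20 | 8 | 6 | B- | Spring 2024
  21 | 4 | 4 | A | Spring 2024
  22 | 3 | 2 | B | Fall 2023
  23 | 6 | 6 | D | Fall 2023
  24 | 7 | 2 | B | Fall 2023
SELECT DISTINCT department FROM courses ORDER BY department

Execution result:
department
Humanities
Math
Science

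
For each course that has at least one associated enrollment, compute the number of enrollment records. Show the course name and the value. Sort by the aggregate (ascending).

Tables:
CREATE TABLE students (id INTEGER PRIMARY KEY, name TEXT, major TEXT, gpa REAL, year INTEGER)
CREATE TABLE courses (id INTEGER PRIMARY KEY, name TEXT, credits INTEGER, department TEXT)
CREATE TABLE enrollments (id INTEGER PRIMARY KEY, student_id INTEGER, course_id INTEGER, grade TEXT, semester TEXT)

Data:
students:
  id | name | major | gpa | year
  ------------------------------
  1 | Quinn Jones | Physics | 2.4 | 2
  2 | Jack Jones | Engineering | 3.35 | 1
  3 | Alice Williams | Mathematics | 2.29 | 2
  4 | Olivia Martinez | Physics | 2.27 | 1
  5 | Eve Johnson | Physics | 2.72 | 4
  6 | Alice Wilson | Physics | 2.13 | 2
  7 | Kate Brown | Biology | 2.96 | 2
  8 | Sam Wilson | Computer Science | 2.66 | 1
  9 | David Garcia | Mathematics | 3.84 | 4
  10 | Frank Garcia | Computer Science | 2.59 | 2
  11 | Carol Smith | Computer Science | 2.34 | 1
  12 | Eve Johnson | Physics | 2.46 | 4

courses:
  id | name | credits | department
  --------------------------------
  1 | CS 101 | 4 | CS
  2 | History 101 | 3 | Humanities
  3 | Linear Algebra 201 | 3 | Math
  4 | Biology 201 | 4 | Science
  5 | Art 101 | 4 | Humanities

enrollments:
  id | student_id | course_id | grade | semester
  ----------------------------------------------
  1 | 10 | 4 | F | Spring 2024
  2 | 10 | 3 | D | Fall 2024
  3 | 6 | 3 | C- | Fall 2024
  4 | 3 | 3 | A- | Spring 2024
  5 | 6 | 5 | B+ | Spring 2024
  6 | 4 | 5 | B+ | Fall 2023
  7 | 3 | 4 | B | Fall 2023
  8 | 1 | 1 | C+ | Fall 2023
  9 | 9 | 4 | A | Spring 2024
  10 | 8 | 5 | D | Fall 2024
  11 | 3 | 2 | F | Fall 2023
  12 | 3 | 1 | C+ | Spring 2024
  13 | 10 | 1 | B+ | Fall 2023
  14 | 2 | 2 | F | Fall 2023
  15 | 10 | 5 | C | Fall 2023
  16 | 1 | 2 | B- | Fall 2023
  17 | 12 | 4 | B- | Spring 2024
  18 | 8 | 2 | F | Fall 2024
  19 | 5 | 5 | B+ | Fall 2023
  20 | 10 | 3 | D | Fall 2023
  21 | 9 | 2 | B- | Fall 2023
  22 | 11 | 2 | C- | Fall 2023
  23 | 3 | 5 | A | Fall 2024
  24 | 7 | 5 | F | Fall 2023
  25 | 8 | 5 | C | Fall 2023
SELECT p.name, COUNT(*) AS n FROM enrollments c JOIN courses p ON c.course_id = p.id GROUP BY p.id, p.name ORDER BY n ASC

Execution result:
name | n
CS 101 | 3
Linear Algebra 201 | 4
Biology 201 | 4
History 101 | 6
Art 101 | 8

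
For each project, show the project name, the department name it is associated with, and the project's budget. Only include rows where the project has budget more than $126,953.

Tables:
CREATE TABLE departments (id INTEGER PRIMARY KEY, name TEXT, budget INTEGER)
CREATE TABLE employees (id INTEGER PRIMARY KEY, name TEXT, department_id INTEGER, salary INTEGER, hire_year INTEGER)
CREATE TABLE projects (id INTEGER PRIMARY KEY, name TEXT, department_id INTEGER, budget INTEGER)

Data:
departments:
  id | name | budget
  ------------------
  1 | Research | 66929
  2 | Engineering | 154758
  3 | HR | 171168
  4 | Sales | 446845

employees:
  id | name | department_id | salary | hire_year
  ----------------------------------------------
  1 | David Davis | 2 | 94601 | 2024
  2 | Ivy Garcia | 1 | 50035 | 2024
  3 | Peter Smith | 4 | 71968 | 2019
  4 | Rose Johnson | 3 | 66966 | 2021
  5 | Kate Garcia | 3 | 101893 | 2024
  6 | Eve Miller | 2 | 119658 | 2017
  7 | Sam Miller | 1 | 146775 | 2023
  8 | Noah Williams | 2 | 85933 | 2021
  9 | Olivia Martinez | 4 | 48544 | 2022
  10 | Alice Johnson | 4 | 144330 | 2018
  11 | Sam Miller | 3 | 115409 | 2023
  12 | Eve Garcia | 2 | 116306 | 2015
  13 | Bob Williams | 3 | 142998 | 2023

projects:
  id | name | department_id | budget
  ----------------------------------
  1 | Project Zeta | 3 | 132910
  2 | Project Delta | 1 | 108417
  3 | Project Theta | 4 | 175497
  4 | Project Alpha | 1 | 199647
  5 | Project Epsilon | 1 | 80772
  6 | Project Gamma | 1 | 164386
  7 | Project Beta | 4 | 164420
SELECT c.name, p.name AS department, c.budget FROM projects c JOIN departments p ON c.department_id = p.id WHERE c.budget > 126953

Execution result:
name | department | budget
Project Zeta | HR | 132910
Project Theta | Sales | 175497
Project Alpha | Research | 199647
Project Gamma | Research | 164386
Project Beta | Sales | 164420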